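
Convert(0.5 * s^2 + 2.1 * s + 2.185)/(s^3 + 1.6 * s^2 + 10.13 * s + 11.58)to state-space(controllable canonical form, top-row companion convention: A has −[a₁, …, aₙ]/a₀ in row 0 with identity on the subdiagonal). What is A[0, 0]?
Reachable canonical form for den = s^3 + 1.6*s^2 + 10.13*s + 11.58: top row of A = -[a₁,a₂,...,aₙ]/a₀, ones on the subdiagonal, zeros elsewhere.
A = [[-1.6, -10.13, -11.58], [1, 0, 0], [0, 1, 0]].
A[0,0] = -1.6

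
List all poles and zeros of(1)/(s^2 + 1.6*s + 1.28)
Set denominator = 0: s^2 + 1.6*s + 1.28 = 0 → Poles: -0.8 + 0.8j, -0.8 - 0.8j
Numerator is a nonzero constant (1) → Zeros: none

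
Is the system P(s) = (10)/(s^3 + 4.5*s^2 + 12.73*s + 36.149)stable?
Denominator: s^3 + 4.5*s^2 + 12.73*s + 36.149 = (s + 3.7)(s^2 + 0.8*s + 9.77). Poles: -0.4 + 3.1j, -0.4 - 3.1j, -3.7. All Re(p)<0: Yes (stable)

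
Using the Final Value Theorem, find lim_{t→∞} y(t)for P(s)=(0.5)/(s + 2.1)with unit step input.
FVT: lim_{t→∞} y(t) = lim_{s→0} s*Y(s) where Y(s) = P(s)/s.
= lim_{s→0} P(s) = P(0) = num(0)/den(0) = 0.5/2.1 = 0.2381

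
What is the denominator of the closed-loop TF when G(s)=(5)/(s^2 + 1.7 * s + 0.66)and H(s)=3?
Characteristic poly = G_den * H_den + G_num * H_num = (s^2 + 1.7*s + 0.66) + (15) = s^2 + 1.7*s + 15.66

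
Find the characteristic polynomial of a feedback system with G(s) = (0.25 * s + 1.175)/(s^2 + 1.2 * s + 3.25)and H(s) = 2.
Characteristic poly = G_den * H_den + G_num * H_num = (s^2 + 1.2*s + 3.25) + (0.5*s + 2.35) = s^2 + 1.7*s + 5.6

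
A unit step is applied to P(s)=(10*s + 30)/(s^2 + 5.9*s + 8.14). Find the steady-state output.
FVT: lim_{t→∞} y(t) = lim_{s→0} s*Y(s) where Y(s) = P(s)/s.
= lim_{s→0} P(s) = P(0) = num(0)/den(0) = 30/8.14 = 3.686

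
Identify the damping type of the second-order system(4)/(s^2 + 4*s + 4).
Standard form: ωn²/(s²+2ζωn·s+ωn²) gives ωn=2, ζ=1.
Critically damped (ζ = 1)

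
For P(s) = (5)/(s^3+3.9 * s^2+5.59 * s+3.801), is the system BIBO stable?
Denominator: s^3 + 3.9*s^2 + 5.59*s + 3.801 = (s + 2.1)(s^2 + 1.8*s + 1.81). Poles: -0.9 + 1j, -0.9 - 1j, -2.1. All Re(p)<0: Yes (stable)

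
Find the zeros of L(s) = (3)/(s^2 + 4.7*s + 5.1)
Numerator is a nonzero constant (3) → Zeros: none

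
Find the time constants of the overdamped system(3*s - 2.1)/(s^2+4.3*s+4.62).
Overdamped: real poles at -2.1, -2.2. τ = -1/pole → τ₁ = 0.4762, τ₂ = 0.4545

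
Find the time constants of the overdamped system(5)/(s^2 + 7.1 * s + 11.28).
Overdamped: real poles at -4.7, -2.4. τ = -1/pole → τ₁ = 0.2128, τ₂ = 0.4167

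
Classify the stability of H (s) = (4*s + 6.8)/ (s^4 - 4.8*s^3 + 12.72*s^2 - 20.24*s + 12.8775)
Denominator: s^4 - 4.8*s^3 + 12.72*s^2 - 20.24*s + 12.8775 = (s - 1.5)(s - 1.7)(s^2 - 1.6*s + 5.05). Poles: 0.8 + 2.1j, 0.8 - 2.1j, 1.5, 1.7. Unstable (4 pole(s) in RHP)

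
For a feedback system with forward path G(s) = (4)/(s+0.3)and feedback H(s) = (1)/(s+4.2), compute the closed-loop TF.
Closed-loop T = G/(1+GH).
Numerator: G_num * H_den = 4*s + 16.8.
Denominator: G_den * H_den + G_num * H_num = (s^2 + 4.5*s + 1.26) + (4) = s^2 + 4.5*s + 5.26.
T(s) = (4*s + 16.8)/(s^2 + 4.5*s + 5.26)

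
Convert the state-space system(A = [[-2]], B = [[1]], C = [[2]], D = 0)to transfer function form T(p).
T(p) = C(pI - A)⁻¹B + D.
Characteristic polynomial det(pI - A) = p + 2.
Numerator from C·adj(pI-A)·B + D·det(pI-A) = 2.
T(p) = (2)/(p + 2)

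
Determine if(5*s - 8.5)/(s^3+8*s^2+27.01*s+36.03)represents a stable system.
Denominator: s^3 + 8*s^2 + 27.01*s + 36.03 = (s + 3)(s^2 + 5*s + 12.01). Poles: -2.5 + 2.4j, -2.5 - 2.4j, -3. All Re(p)<0: Yes (stable)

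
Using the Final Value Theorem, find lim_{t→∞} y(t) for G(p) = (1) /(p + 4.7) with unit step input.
FVT: lim_{t→∞} y(t) = lim_{p→0} p*Y(p) where Y(p) = G(p)/p.
= lim_{p→0} G(p) = G(0) = num(0)/den(0) = 1/4.7 = 0.2128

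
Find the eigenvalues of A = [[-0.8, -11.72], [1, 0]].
Eigenvalues solve det(λI - A) = 0.
Characteristic polynomial: λ^2 + 0.8*λ + 11.72 = 0.
Roots: -0.4 + 3.4j, -0.4 - 3.4j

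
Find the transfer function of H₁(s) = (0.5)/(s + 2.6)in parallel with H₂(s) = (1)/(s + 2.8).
Parallel: H = H₁ + H₂ = (n₁·d₂ + n₂·d₁)/(d₁·d₂).
n₁·d₂ = 0.5*s + 1.4. n₂·d₁ = s + 2.6. Sum = 1.5*s + 4. d₁·d₂ = s^2 + 5.4*s + 7.28.
H(s) = (1.5*s + 4)/(s^2 + 5.4*s + 7.28)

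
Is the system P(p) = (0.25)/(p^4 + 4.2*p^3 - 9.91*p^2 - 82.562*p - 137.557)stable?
Denominator: p^4 + 4.2*p^3 - 9.91*p^2 - 82.562*p - 137.557 = (p - 4.3)(p + 3.5)(p^2 + 5*p + 9.14). Poles: -2.5 + 1.7j, -2.5 - 1.7j, -3.5, 4.3. All Re(p)<0: No (unstable)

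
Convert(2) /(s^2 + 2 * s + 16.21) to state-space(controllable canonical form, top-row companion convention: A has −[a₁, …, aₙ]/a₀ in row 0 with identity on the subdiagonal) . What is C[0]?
Reachable canonical form: C = numerator coefficients (right-aligned, zero-padded to length n).
num = 2, C = [[0, 2]].
C[0] = 0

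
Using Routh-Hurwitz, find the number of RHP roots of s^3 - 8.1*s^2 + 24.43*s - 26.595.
Routh array:
s^3: [1, 24.43]; s^2: [-8.1, -26.595]; s^1: [21.1467]; s^0: [-26.595]
First column: [1, -8.1, 21.1467, -26.595]. Sign changes = RHP roots = 3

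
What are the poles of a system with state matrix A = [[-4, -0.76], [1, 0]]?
Eigenvalues solve det(λI - A) = 0.
Characteristic polynomial: λ^2 + 4*λ + 0.76 = 0.
Factor: (λ + 3.8)(λ + 0.2) = 0.
Roots: -0.2, -3.8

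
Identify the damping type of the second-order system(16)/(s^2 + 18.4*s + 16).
Standard form: ωn²/(s²+2ζωn·s+ωn²) gives ωn=4, ζ=2.3.
Overdamped (ζ = 2.3 > 1)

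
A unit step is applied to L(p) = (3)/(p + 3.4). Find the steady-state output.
FVT: lim_{t→∞} y(t) = lim_{p→0} p*Y(p) where Y(p) = L(p)/p.
= lim_{p→0} L(p) = L(0) = num(0)/den(0) = 3/3.4 = 0.8824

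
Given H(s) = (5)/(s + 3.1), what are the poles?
Set denominator = 0: s + 3.1 = 0 → Poles: -3.1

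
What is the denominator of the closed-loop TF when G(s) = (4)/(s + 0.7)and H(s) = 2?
Characteristic poly = G_den * H_den + G_num * H_num = (s + 0.7) + (8) = s + 8.7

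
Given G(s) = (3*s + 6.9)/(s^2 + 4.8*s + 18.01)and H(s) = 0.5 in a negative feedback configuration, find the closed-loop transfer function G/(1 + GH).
Closed-loop T = G/(1+GH).
Numerator: G_num * H_den = 3*s + 6.9.
Denominator: G_den * H_den + G_num * H_num = (s^2 + 4.8*s + 18.01) + (1.5*s + 3.45) = s^2 + 6.3*s + 21.46.
T(s) = (3*s + 6.9)/(s^2 + 6.3*s + 21.46)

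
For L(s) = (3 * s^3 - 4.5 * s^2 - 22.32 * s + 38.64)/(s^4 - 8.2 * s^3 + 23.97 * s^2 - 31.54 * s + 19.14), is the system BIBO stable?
Denominator: s^4 - 8.2*s^3 + 23.97*s^2 - 31.54*s + 19.14 = (s - 3.3)(s - 2.9)(s^2 - 2*s + 2). Poles: 1 + 1j, 1 - 1j, 2.9, 3.3. All Re(p)<0: No (unstable)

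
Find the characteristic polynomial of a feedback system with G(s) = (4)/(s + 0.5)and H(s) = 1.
Characteristic poly = G_den * H_den + G_num * H_num = (s + 0.5) + (4) = s + 4.5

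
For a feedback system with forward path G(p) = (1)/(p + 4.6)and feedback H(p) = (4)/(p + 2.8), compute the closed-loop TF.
Closed-loop T = G/(1+GH).
Numerator: G_num * H_den = p + 2.8.
Denominator: G_den * H_den + G_num * H_num = (p^2 + 7.4*p + 12.88) + (4) = p^2 + 7.4*p + 16.88.
T(p) = (p + 2.8)/(p^2 + 7.4*p + 16.88)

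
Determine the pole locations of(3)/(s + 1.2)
Set denominator = 0: s + 1.2 = 0 → Poles: -1.2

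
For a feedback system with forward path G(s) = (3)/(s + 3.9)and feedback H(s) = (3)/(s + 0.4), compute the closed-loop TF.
Closed-loop T = G/(1+GH).
Numerator: G_num * H_den = 3*s + 1.2.
Denominator: G_den * H_den + G_num * H_num = (s^2 + 4.3*s + 1.56) + (9) = s^2 + 4.3*s + 10.56.
T(s) = (3*s + 1.2)/(s^2 + 4.3*s + 10.56)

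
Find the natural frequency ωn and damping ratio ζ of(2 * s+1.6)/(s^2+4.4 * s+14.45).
Underdamped: complex pole -2.2 + 3.1j. ωn = |pole| = 3.801, ζ = -Re(pole)/ωn = 0.5787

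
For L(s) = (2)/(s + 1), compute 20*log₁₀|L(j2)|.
Substitute s = j*2: L(j2) = 0.4 - 0.8j.
|L(j2)| = sqrt(Re² + Im²) = 0.8944.
20*log₁₀(0.8944) = -0.97 dB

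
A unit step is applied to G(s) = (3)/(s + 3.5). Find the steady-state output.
FVT: lim_{t→∞} y(t) = lim_{s→0} s*Y(s) where Y(s) = G(s)/s.
= lim_{s→0} G(s) = G(0) = num(0)/den(0) = 3/3.5 = 0.8571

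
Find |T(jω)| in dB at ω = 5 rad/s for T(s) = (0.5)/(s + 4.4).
Substitute s = j*5: T(j5) = 0.0495942 - 0.0563571j.
|T(j5)| = sqrt(Re² + Im²) = 0.07507.
20*log₁₀(0.07507) = -22.49 dB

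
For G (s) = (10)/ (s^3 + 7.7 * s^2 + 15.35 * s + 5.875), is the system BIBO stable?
Denominator: s^3 + 7.7*s^2 + 15.35*s + 5.875 = (s + 0.5)(s + 4.7)(s + 2.5). Poles: -0.5, -2.5, -4.7. All Re(p)<0: Yes (stable)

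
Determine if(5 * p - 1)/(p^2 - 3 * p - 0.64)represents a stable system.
Denominator: p^2 - 3*p - 0.64 = (p - 3.2)(p + 0.2). Poles: -0.2, 3.2. All Re(p)<0: No (unstable)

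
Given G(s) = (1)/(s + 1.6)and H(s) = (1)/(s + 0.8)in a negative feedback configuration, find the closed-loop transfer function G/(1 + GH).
Closed-loop T = G/(1+GH).
Numerator: G_num * H_den = s + 0.8.
Denominator: G_den * H_den + G_num * H_num = (s^2 + 2.4*s + 1.28) + (1) = s^2 + 2.4*s + 2.28.
T(s) = (s + 0.8)/(s^2 + 2.4*s + 2.28)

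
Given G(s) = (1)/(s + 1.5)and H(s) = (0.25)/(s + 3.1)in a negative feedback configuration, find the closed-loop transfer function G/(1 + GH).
Closed-loop T = G/(1+GH).
Numerator: G_num * H_den = s + 3.1.
Denominator: G_den * H_den + G_num * H_num = (s^2 + 4.6*s + 4.65) + (0.25) = s^2 + 4.6*s + 4.9.
T(s) = (s + 3.1)/(s^2 + 4.6*s + 4.9)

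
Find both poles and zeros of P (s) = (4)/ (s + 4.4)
Set denominator = 0: s + 4.4 = 0 → Poles: -4.4
Numerator is a nonzero constant (4) → Zeros: none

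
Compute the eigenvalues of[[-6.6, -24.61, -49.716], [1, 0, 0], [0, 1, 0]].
Eigenvalues solve det(λI - A) = 0.
Characteristic polynomial: λ^3 + 6.6*λ^2 + 24.61*λ + 49.716 = 0.
Factor: (λ + 3.6)(λ^2 + 3*λ + 13.81) = 0.
Roots: -1.5 + 3.4j, -1.5 - 3.4j, -3.6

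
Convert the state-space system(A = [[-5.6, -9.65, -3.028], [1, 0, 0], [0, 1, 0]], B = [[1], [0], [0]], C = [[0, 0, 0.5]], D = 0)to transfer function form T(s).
T(s) = C(sI - A)⁻¹B + D.
Characteristic polynomial det(sI - A) = s^3 + 5.6*s^2 + 9.65*s + 3.028.
Numerator from C·adj(sI-A)·B + D·det(sI-A) = 0.5.
T(s) = (0.5)/(s^3 + 5.6*s^2 + 9.65*s + 3.028)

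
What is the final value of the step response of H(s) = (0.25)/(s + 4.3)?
FVT: lim_{t→∞} y(t) = lim_{s→0} s*Y(s) where Y(s) = H(s)/s.
= lim_{s→0} H(s) = H(0) = num(0)/den(0) = 0.25/4.3 = 0.05814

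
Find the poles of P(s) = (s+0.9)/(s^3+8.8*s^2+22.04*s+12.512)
Set denominator = 0: s^3 + 8.8*s^2 + 22.04*s + 12.512 = (s + 3.4)(s + 0.8)(s + 4.6) = 0 → Poles: -0.8, -3.4, -4.6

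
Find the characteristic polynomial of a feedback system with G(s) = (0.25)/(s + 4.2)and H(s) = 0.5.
Characteristic poly = G_den * H_den + G_num * H_num = (s + 4.2) + (0.125) = s + 4.325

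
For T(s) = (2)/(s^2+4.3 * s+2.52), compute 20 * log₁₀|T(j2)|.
Substitute s = j*2: T(j2) = -0.0388704 - 0.225869j.
|T(j2)| = sqrt(Re² + Im²) = 0.2292.
20*log₁₀(0.2292) = -12.80 dB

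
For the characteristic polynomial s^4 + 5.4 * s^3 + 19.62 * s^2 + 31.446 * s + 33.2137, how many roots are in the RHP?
s^4 + 5.4*s^3 + 19.62*s^2 + 31.446*s + 33.2137 = (s^2 + 2.2*s + 3.77)(s^2 + 3.2*s + 8.81). Poles: -1.1 + 1.6j, -1.1 - 1.6j, -1.6 + 2.5j, -1.6 - 2.5j. RHP poles (Re>0): 0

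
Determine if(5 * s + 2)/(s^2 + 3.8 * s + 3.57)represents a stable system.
Denominator: s^2 + 3.8*s + 3.57 = (s + 1.7)(s + 2.1). Poles: -1.7, -2.1. All Re(p)<0: Yes (stable)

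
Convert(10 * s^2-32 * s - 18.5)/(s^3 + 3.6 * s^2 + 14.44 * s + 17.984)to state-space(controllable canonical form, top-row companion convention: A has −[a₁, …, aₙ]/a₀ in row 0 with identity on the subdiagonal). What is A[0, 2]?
Reachable canonical form for den = s^3 + 3.6*s^2 + 14.44*s + 17.984: top row of A = -[a₁,a₂,...,aₙ]/a₀, ones on the subdiagonal, zeros elsewhere.
A = [[-3.6, -14.44, -17.984], [1, 0, 0], [0, 1, 0]].
A[0,2] = -17.984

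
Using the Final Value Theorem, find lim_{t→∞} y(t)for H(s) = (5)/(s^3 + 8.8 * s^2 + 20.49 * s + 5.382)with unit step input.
FVT: lim_{t→∞} y(t) = lim_{s→0} s*Y(s) where Y(s) = H(s)/s.
= lim_{s→0} H(s) = H(0) = num(0)/den(0) = 5/5.382 = 0.929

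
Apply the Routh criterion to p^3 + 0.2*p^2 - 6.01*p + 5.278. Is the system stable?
Routh array:
p^3: [1, -6.01]; p^2: [0.2, 5.278]; p^1: [-32.4]; p^0: [5.278]
First column: [1, 0.2, -32.4, 5.278]. Sign changes = 2.
No, unstable (2 RHP root(s))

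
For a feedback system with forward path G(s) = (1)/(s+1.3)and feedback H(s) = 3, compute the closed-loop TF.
Closed-loop T = G/(1+GH).
Numerator: G_num * H_den = 1.
Denominator: G_den * H_den + G_num * H_num = (s + 1.3) + (3) = s + 4.3.
T(s) = (1)/(s + 4.3)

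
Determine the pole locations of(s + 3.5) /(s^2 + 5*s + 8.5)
Set denominator = 0: s^2 + 5*s + 8.5 = 0 → Poles: -2.5 + 1.5j, -2.5 - 1.5j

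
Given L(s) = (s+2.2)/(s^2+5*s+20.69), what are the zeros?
Set numerator = 0: s + 2.2 = 0 → Zeros: -2.2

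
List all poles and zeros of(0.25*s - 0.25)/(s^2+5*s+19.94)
Set denominator = 0: s^2 + 5*s + 19.94 = 0 → Poles: -2.5 + 3.7j, -2.5 - 3.7j
Set numerator = 0: 0.25*s - 0.25 = 0 → Zeros: 1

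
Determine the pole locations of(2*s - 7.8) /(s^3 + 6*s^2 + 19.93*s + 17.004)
Set denominator = 0: s^3 + 6*s^2 + 19.93*s + 17.004 = (s + 1.2)(s^2 + 4.8*s + 14.17) = 0 → Poles: -1.2, -2.4 + 2.9j, -2.4 - 2.9j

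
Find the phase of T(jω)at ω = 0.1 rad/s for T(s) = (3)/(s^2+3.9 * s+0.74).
Substitute s = j*0.1: T(j0.1) = 3.19708 - 1.70803j.
∠T(j0.1) = atan2(Im, Re) = atan2(-1.70803, 3.19708) = -28.11°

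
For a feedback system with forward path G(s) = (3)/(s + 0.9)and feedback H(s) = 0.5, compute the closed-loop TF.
Closed-loop T = G/(1+GH).
Numerator: G_num * H_den = 3.
Denominator: G_den * H_den + G_num * H_num = (s + 0.9) + (1.5) = s + 2.4.
T(s) = (3)/(s + 2.4)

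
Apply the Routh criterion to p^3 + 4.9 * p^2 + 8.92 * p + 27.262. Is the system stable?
Routh array:
p^3: [1, 8.92]; p^2: [4.9, 27.262]; p^1: [3.35633]; p^0: [27.262]
First column: [1, 4.9, 3.35633, 27.262]. Sign changes = 0.
Yes, stable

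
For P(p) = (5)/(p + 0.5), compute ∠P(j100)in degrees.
Substitute p = j*100: P(j100) = 0.000249994 - 0.0499988j.
∠P(j100) = atan2(Im, Re) = atan2(-0.0499988, 0.000249994) = -89.71°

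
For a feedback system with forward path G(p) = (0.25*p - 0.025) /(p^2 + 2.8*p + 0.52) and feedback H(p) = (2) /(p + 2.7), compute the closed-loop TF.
Closed-loop T = G/(1+GH).
Numerator: G_num * H_den = 0.25*p^2 + 0.65*p - 0.0675.
Denominator: G_den * H_den + G_num * H_num = (p^3 + 5.5*p^2 + 8.08*p + 1.404) + (0.5*p - 0.05) = p^3 + 5.5*p^2 + 8.58*p + 1.354.
T(p) = (0.25*p^2 + 0.65*p - 0.0675)/(p^3 + 5.5*p^2 + 8.58*p + 1.354)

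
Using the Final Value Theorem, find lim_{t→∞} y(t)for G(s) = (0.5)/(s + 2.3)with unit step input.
FVT: lim_{t→∞} y(t) = lim_{s→0} s*Y(s) where Y(s) = G(s)/s.
= lim_{s→0} G(s) = G(0) = num(0)/den(0) = 0.5/2.3 = 0.2174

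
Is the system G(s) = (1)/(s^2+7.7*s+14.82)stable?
Denominator: s^2 + 7.7*s + 14.82 = (s + 3.9)(s + 3.8). Poles: -3.8, -3.9. All Re(p)<0: Yes (stable)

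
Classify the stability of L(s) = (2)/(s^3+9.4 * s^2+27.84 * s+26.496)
Denominator: s^3 + 9.4*s^2 + 27.84*s + 26.496 = (s + 2.4)(s + 4.6)(s + 2.4). Poles: -2.4, -2.4, -4.6. Stable (all poles in LHP)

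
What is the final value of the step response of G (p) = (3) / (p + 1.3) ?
FVT: lim_{t→∞} y(t) = lim_{p→0} p*Y(p) where Y(p) = G(p)/p.
= lim_{p→0} G(p) = G(0) = num(0)/den(0) = 3/1.3 = 2.308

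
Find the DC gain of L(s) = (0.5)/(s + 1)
DC gain = L(0) = num(0)/den(0) = 0.5/1 = 0.5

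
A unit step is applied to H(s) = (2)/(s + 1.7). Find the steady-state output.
FVT: lim_{t→∞} y(t) = lim_{s→0} s*Y(s) where Y(s) = H(s)/s.
= lim_{s→0} H(s) = H(0) = num(0)/den(0) = 2/1.7 = 1.176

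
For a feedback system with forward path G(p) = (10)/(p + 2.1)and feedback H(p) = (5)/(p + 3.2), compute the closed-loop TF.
Closed-loop T = G/(1+GH).
Numerator: G_num * H_den = 10*p + 32.
Denominator: G_den * H_den + G_num * H_num = (p^2 + 5.3*p + 6.72) + (50) = p^2 + 5.3*p + 56.72.
T(p) = (10*p + 32)/(p^2 + 5.3*p + 56.72)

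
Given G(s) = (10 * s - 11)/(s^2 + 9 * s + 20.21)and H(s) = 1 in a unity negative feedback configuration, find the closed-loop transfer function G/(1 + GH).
Closed-loop T = G/(1+GH).
Numerator: G_num * H_den = 10*s - 11.
Denominator: G_den * H_den + G_num * H_num = (s^2 + 9*s + 20.21) + (10*s - 11) = s^2 + 19*s + 9.21.
T(s) = (10*s - 11)/(s^2 + 19*s + 9.21)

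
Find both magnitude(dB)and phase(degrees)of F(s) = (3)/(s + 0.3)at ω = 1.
Substitute s = j*1: F(j1) = 0.825688 - 2.75229j.
|F| = 20*log₁₀(sqrt(Re²+Im²)) = 9.17 dB.
∠F = atan2(Im, Re) = -73.30°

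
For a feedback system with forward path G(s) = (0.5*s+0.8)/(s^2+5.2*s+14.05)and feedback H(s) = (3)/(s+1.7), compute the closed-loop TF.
Closed-loop T = G/(1+GH).
Numerator: G_num * H_den = 0.5*s^2 + 1.65*s + 1.36.
Denominator: G_den * H_den + G_num * H_num = (s^3 + 6.9*s^2 + 22.89*s + 23.885) + (1.5*s + 2.4) = s^3 + 6.9*s^2 + 24.39*s + 26.285.
T(s) = (0.5*s^2 + 1.65*s + 1.36)/(s^3 + 6.9*s^2 + 24.39*s + 26.285)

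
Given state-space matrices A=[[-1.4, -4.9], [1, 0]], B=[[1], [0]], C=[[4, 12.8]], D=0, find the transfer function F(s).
F(s) = C(sI - A)⁻¹B + D.
Characteristic polynomial det(sI - A) = s^2 + 1.4*s + 4.9.
Numerator from C·adj(sI-A)·B + D·det(sI-A) = 4*s + 12.8.
F(s) = (4*s + 12.8)/(s^2 + 1.4*s + 4.9)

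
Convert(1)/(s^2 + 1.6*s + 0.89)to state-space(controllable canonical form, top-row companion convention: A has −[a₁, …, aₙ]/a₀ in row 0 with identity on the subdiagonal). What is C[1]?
Reachable canonical form: C = numerator coefficients (right-aligned, zero-padded to length n).
num = 1, C = [[0, 1]].
C[1] = 1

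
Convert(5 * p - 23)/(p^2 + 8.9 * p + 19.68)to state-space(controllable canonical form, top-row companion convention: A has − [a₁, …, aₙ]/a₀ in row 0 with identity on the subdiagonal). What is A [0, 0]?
Reachable canonical form for den = p^2 + 8.9*p + 19.68: top row of A = -[a₁,a₂,...,aₙ]/a₀, ones on the subdiagonal, zeros elsewhere.
A = [[-8.9, -19.68], [1, 0]].
A[0,0] = -8.9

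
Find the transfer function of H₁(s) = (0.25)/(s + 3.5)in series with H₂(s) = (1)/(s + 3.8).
Series: H = H₁ · H₂ = (n₁·n₂)/(d₁·d₂).
Num: n₁·n₂ = 0.25. Den: d₁·d₂ = s^2 + 7.3*s + 13.3.
H(s) = (0.25)/(s^2 + 7.3*s + 13.3)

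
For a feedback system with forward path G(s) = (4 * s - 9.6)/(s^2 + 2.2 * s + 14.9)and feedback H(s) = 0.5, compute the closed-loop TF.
Closed-loop T = G/(1+GH).
Numerator: G_num * H_den = 4*s - 9.6.
Denominator: G_den * H_den + G_num * H_num = (s^2 + 2.2*s + 14.9) + (2*s - 4.8) = s^2 + 4.2*s + 10.1.
T(s) = (4*s - 9.6)/(s^2 + 4.2*s + 10.1)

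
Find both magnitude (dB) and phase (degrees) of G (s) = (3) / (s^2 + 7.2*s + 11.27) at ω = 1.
Substitute s = j*1: G(j1) = 0.195852 - 0.137306j.
|G| = 20*log₁₀(sqrt(Re²+Im²)) = -12.43 dB.
∠G = atan2(Im, Re) = -35.03°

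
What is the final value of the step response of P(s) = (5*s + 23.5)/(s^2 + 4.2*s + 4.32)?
FVT: lim_{t→∞} y(t) = lim_{s→0} s*Y(s) where Y(s) = P(s)/s.
= lim_{s→0} P(s) = P(0) = num(0)/den(0) = 23.5/4.32 = 5.44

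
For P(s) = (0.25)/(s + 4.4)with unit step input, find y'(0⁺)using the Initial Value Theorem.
IVT: y'(0⁺) = lim_{s→∞} s²·Y(s) = lim_{s→∞} s·P(s).
deg(num) = 0, deg(den) = 1, relative degree = 1, so s·P(s) → (leading num)/(leading den) = 0.25/1 = 0.25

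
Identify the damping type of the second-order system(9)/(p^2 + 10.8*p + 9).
Standard form: ωn²/(p²+2ζωn·p+ωn²) gives ωn=3, ζ=1.8.
Overdamped (ζ = 1.8 > 1)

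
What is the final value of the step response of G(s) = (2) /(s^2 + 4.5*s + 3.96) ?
FVT: lim_{t→∞} y(t) = lim_{s→0} s*Y(s) where Y(s) = G(s)/s.
= lim_{s→0} G(s) = G(0) = num(0)/den(0) = 2/3.96 = 0.5051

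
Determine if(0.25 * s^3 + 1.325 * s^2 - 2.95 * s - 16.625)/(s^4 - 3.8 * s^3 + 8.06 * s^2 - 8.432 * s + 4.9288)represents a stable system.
Denominator: s^4 - 3.8*s^3 + 8.06*s^2 - 8.432*s + 4.9288 = (s^2 - 1.8*s + 2.02)(s^2 - 2*s + 2.44). Poles: 0.9 + 1.1j, 0.9 - 1.1j, 1 + 1.2j, 1 - 1.2j. All Re(p)<0: No (unstable)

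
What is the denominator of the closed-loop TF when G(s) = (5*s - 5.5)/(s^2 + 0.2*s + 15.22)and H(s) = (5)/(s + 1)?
Characteristic poly = G_den * H_den + G_num * H_num = (s^3 + 1.2*s^2 + 15.42*s + 15.22) + (25*s - 27.5) = s^3 + 1.2*s^2 + 40.42*s - 12.28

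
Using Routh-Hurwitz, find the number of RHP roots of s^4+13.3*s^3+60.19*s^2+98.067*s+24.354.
Routh array:
s^4: [1, 60.19, 24.354]; s^3: [13.3, 98.067]; s^2: [52.8165, 24.354]; s^1: [91.9343]; s^0: [24.354]
First column: [1, 13.3, 52.8165, 91.9343, 24.354]. Sign changes = RHP roots = 0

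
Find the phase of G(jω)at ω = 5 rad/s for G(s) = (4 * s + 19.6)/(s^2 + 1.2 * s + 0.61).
Substitute s = j*5: G(j5) = -0.567538 - 0.959624j.
∠G(j5) = atan2(Im, Re) = atan2(-0.959624, -0.567538) = -120.60°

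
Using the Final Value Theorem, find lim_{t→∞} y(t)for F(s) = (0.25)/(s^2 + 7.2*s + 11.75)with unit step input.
FVT: lim_{t→∞} y(t) = lim_{s→0} s*Y(s) where Y(s) = F(s)/s.
= lim_{s→0} F(s) = F(0) = num(0)/den(0) = 0.25/11.75 = 0.02128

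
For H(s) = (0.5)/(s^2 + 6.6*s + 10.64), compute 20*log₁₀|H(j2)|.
Substitute s = j*2: H(j2) = 0.0152064 - 0.0302295j.
|H(j2)| = sqrt(Re² + Im²) = 0.03384.
20*log₁₀(0.03384) = -29.41 dB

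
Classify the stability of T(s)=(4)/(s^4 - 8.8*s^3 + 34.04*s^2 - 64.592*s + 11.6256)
Denominator: s^4 - 8.8*s^3 + 34.04*s^2 - 64.592*s + 11.6256 = (s - 4.2)(s - 0.2)(s^2 - 4.4*s + 13.84). Poles: 0.2, 2.2 + 3j, 2.2 - 3j, 4.2. Unstable (4 pole(s) in RHP)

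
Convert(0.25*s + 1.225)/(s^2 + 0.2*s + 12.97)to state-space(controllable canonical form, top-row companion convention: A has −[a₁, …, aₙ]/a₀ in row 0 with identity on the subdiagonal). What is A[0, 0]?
Reachable canonical form for den = s^2 + 0.2*s + 12.97: top row of A = -[a₁,a₂,...,aₙ]/a₀, ones on the subdiagonal, zeros elsewhere.
A = [[-0.2, -12.97], [1, 0]].
A[0,0] = -0.2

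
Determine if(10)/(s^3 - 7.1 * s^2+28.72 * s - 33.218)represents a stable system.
Denominator: s^3 - 7.1*s^2 + 28.72*s - 33.218 = (s - 1.7)(s^2 - 5.4*s + 19.54). Poles: 1.7, 2.7 + 3.5j, 2.7 - 3.5j. All Re(p)<0: No (unstable)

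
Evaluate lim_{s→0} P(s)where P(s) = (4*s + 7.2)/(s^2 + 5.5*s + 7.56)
DC gain = P(0) = num(0)/den(0) = 7.2/7.56 = 0.9524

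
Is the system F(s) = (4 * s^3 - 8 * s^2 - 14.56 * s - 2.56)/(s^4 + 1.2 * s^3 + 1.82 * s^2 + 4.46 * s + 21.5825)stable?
Denominator: s^4 + 1.2*s^3 + 1.82*s^2 + 4.46*s + 21.5825 = (s^2 - 2.2*s + 4.45)(s^2 + 3.4*s + 4.85). Poles: -1.7 + 1.4j, -1.7 - 1.4j, 1.1 + 1.8j, 1.1 - 1.8j. All Re(p)<0: No (unstable)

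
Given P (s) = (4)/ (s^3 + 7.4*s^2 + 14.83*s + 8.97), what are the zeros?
Numerator is a nonzero constant (4) → Zeros: none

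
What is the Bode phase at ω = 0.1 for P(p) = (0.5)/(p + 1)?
Substitute p = j*0.1: P(j0.1) = 0.49505 - 0.049505j.
∠P(j0.1) = atan2(Im, Re) = atan2(-0.049505, 0.49505) = -5.71°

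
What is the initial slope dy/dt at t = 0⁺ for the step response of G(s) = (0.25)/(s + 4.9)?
IVT: y'(0⁺) = lim_{s→∞} s²·Y(s) = lim_{s→∞} s·G(s).
deg(num) = 0, deg(den) = 1, relative degree = 1, so s·G(s) → (leading num)/(leading den) = 0.25/1 = 0.25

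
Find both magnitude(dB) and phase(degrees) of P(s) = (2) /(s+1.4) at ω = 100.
Substitute s = j*100: P(j100) = 0.000279945 - 0.0199961j.
|P| = 20*log₁₀(sqrt(Re²+Im²)) = -33.98 dB.
∠P = atan2(Im, Re) = -89.20°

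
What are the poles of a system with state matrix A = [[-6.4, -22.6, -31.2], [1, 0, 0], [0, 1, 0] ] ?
Eigenvalues solve det(λI - A) = 0.
Characteristic polynomial: λ^3 + 6.4*λ^2 + 22.6*λ + 31.2 = 0.
Factor: (λ + 2.4)(λ^2 + 4*λ + 13) = 0.
Roots: -2 + 3j, -2 - 3j, -2.4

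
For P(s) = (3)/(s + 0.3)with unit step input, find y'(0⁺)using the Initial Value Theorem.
IVT: y'(0⁺) = lim_{s→∞} s²·Y(s) = lim_{s→∞} s·P(s).
deg(num) = 0, deg(den) = 1, relative degree = 1, so s·P(s) → (leading num)/(leading den) = 3/1 = 3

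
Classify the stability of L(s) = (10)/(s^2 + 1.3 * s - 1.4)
Denominator: s^2 + 1.3*s - 1.4 = (s - 0.7)(s + 2). Poles: -2, 0.7. Unstable (1 pole(s) in RHP)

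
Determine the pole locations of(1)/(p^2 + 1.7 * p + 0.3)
Set denominator = 0: p^2 + 1.7*p + 0.3 = (p + 0.2)(p + 1.5) = 0 → Poles: -0.2, -1.5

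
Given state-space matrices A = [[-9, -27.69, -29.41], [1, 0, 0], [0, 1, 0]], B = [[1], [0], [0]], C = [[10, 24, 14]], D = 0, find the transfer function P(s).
P(s) = C(sI - A)⁻¹B + D.
Characteristic polynomial det(sI - A) = s^3 + 9*s^2 + 27.69*s + 29.41.
Numerator from C·adj(sI-A)·B + D·det(sI-A) = 10*s^2 + 24*s + 14.
P(s) = (10*s^2 + 24*s + 14)/(s^3 + 9*s^2 + 27.69*s + 29.41)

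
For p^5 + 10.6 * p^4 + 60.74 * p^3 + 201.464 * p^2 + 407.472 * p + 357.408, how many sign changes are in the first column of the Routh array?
Routh array:
p^5: [1, 60.74, 407.472]; p^4: [10.6, 201.464, 357.408]; p^3: [41.734, 373.754]; p^2: [106.534, 357.408]; p^1: [233.742]; p^0: [357.408]
First column: [1, 10.6, 41.734, 106.534, 233.742, 357.408]. Sign changes = 0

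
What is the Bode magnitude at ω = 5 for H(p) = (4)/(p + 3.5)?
Substitute p = j*5: H(j5) = 0.375839 - 0.536913j.
|H(j5)| = sqrt(Re² + Im²) = 0.6554.
20*log₁₀(0.6554) = -3.67 dB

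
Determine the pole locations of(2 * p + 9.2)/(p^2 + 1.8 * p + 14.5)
Set denominator = 0: p^2 + 1.8*p + 14.5 = 0 → Poles: -0.9 + 3.7j, -0.9 - 3.7j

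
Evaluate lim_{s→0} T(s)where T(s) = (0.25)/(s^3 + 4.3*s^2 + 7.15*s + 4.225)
DC gain = T(0) = num(0)/den(0) = 0.25/4.225 = 0.05917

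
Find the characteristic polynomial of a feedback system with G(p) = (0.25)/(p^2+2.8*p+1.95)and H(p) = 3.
Characteristic poly = G_den * H_den + G_num * H_num = (p^2 + 2.8*p + 1.95) + (0.75) = p^2 + 2.8*p + 2.7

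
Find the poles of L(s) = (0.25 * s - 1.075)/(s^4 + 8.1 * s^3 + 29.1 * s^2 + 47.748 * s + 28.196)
Set denominator = 0: s^4 + 8.1*s^3 + 29.1*s^2 + 47.748*s + 28.196 = (s + 1.4)(s + 1.9)(s^2 + 4.8*s + 10.6) = 0 → Poles: -1.4, -1.9, -2.4 + 2.2j, -2.4 - 2.2j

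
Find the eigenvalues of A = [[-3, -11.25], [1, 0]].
Eigenvalues solve det(λI - A) = 0.
Characteristic polynomial: λ^2 + 3*λ + 11.25 = 0.
Roots: -1.5 + 3j, -1.5 - 3j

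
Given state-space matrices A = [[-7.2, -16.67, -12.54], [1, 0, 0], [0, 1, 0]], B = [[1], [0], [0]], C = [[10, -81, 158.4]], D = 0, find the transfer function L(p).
L(p) = C(pI - A)⁻¹B + D.
Characteristic polynomial det(pI - A) = p^3 + 7.2*p^2 + 16.67*p + 12.54.
Numerator from C·adj(pI-A)·B + D·det(pI-A) = 10*p^2 - 81*p + 158.4.
L(p) = (10*p^2 - 81*p + 158.4)/(p^3 + 7.2*p^2 + 16.67*p + 12.54)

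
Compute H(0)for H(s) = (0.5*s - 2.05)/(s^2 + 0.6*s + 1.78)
DC gain = H(0) = num(0)/den(0) = -2.05/1.78 = -1.152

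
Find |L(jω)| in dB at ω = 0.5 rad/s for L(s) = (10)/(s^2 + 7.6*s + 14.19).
Substitute s = j*0.5: L(j0.5) = 0.667741 - 0.182024j.
|L(j0.5)| = sqrt(Re² + Im²) = 0.6921.
20*log₁₀(0.6921) = -3.20 dB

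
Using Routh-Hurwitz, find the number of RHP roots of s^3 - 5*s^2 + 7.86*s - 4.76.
Routh array:
s^3: [1, 7.86]; s^2: [-5, -4.76]; s^1: [6.908]; s^0: [-4.76]
First column: [1, -5, 6.908, -4.76]. Sign changes = RHP roots = 3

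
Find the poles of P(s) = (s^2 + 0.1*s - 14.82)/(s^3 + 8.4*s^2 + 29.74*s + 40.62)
Set denominator = 0: s^3 + 8.4*s^2 + 29.74*s + 40.62 = (s + 3)(s^2 + 5.4*s + 13.54) = 0 → Poles: -2.7 + 2.5j, -2.7 - 2.5j, -3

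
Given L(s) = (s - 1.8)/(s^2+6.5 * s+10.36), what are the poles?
Set denominator = 0: s^2 + 6.5*s + 10.36 = (s + 2.8)(s + 3.7) = 0 → Poles: -2.8, -3.7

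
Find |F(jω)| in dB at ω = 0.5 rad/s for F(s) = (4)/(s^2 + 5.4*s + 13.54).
Substitute s = j*0.5: F(j0.5) = 0.289048 - 0.0587231j.
|F(j0.5)| = sqrt(Re² + Im²) = 0.295.
20*log₁₀(0.295) = -10.60 dB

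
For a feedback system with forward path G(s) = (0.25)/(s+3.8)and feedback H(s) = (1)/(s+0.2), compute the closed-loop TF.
Closed-loop T = G/(1+GH).
Numerator: G_num * H_den = 0.25*s + 0.05.
Denominator: G_den * H_den + G_num * H_num = (s^2 + 4*s + 0.76) + (0.25) = s^2 + 4*s + 1.01.
T(s) = (0.25*s + 0.05)/(s^2 + 4*s + 1.01)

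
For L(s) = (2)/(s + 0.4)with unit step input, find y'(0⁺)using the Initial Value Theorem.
IVT: y'(0⁺) = lim_{s→∞} s²·Y(s) = lim_{s→∞} s·L(s).
deg(num) = 0, deg(den) = 1, relative degree = 1, so s·L(s) → (leading num)/(leading den) = 2/1 = 2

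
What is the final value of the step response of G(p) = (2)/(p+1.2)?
FVT: lim_{t→∞} y(t) = lim_{p→0} p*Y(p) where Y(p) = G(p)/p.
= lim_{p→0} G(p) = G(0) = num(0)/den(0) = 2/1.2 = 1.667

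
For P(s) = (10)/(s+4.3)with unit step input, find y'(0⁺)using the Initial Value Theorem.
IVT: y'(0⁺) = lim_{s→∞} s²·Y(s) = lim_{s→∞} s·P(s).
deg(num) = 0, deg(den) = 1, relative degree = 1, so s·P(s) → (leading num)/(leading den) = 10/1 = 10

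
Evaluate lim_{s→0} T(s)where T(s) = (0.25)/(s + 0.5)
DC gain = T(0) = num(0)/den(0) = 0.25/0.5 = 0.5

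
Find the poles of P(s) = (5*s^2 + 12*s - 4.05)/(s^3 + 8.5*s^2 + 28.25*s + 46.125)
Set denominator = 0: s^3 + 8.5*s^2 + 28.25*s + 46.125 = (s + 4.5)(s^2 + 4*s + 10.25) = 0 → Poles: -2 + 2.5j, -2 - 2.5j, -4.5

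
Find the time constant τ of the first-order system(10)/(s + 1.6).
First-order system: τ = -1/pole. Pole = -1.6. τ = -1/(-1.6) = 0.625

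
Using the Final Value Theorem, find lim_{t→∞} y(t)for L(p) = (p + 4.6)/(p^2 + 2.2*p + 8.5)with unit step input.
FVT: lim_{t→∞} y(t) = lim_{p→0} p*Y(p) where Y(p) = L(p)/p.
= lim_{p→0} L(p) = L(0) = num(0)/den(0) = 4.6/8.5 = 0.5412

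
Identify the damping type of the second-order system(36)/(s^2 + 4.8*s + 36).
Standard form: ωn²/(s²+2ζωn·s+ωn²) gives ωn=6, ζ=0.4.
Underdamped (ζ = 0.4 < 1)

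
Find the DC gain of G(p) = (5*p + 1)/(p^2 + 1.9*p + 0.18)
DC gain = G(0) = num(0)/den(0) = 1/0.18 = 5.556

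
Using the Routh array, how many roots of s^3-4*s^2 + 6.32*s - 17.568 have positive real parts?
Routh array:
s^3: [1, 6.32]; s^2: [-4, -17.568]; s^1: [1.928]; s^0: [-17.568]
First column: [1, -4, 1.928, -17.568]. Sign changes = RHP roots = 3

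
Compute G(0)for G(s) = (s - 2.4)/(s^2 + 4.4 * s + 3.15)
DC gain = G(0) = num(0)/den(0) = -2.4/3.15 = -0.7619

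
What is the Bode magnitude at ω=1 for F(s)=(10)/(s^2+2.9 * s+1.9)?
Substitute s = j*1: F(j1) = 0.976139 - 3.14534j.
|F(j1)| = sqrt(Re² + Im²) = 3.293.
20*log₁₀(3.293) = 10.35 dB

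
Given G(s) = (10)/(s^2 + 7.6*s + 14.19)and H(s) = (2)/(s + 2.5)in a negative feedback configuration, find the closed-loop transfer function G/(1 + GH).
Closed-loop T = G/(1+GH).
Numerator: G_num * H_den = 10*s + 25.
Denominator: G_den * H_den + G_num * H_num = (s^3 + 10.1*s^2 + 33.19*s + 35.475) + (20) = s^3 + 10.1*s^2 + 33.19*s + 55.475.
T(s) = (10*s + 25)/(s^3 + 10.1*s^2 + 33.19*s + 55.475)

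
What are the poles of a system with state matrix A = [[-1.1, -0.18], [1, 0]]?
Eigenvalues solve det(λI - A) = 0.
Characteristic polynomial: λ^2 + 1.1*λ + 0.18 = 0.
Factor: (λ + 0.9)(λ + 0.2) = 0.
Roots: -0.2, -0.9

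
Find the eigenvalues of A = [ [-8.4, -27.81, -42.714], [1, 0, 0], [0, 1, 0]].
Eigenvalues solve det(λI - A) = 0.
Characteristic polynomial: λ^3 + 8.4*λ^2 + 27.81*λ + 42.714 = 0.
Factor: (λ + 4.2)(λ^2 + 4.2*λ + 10.17) = 0.
Roots: -2.1 + 2.4j, -2.1 - 2.4j, -4.2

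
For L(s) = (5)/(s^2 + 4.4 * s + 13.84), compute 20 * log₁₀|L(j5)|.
Substitute s = j*5: L(j5) = -0.091694 - 0.180759j.
|L(j5)| = sqrt(Re² + Im²) = 0.2027.
20*log₁₀(0.2027) = -13.86 dB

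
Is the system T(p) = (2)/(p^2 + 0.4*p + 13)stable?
Denominator: p^2 + 0.4*p + 13. Poles: -0.2 + 3.6j, -0.2 - 3.6j. All Re(p)<0: Yes (stable)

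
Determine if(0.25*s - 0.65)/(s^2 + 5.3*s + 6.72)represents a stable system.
Denominator: s^2 + 5.3*s + 6.72 = (s + 2.1)(s + 3.2). Poles: -2.1, -3.2. All Re(p)<0: Yes (stable)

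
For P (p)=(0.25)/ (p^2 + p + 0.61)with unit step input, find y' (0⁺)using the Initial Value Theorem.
IVT: y'(0⁺) = lim_{p→∞} p²·Y(p) = lim_{p→∞} p·P(p).
deg(num) = 0, deg(den) = 2, relative degree = 2 ≥ 2, so p·P(p) → 0. Initial slope = 0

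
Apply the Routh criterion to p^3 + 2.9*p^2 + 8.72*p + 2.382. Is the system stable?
Routh array:
p^3: [1, 8.72]; p^2: [2.9, 2.382]; p^1: [7.89862]; p^0: [2.382]
First column: [1, 2.9, 7.89862, 2.382]. Sign changes = 0.
Yes, stable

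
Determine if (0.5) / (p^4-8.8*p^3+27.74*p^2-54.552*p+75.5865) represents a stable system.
Denominator: p^4 - 8.8*p^3 + 27.74*p^2 - 54.552*p + 75.5865 = (p - 3.3)(p - 4.5)(p^2 - p + 5.09). Poles: 0.5 + 2.2j, 0.5 - 2.2j, 3.3, 4.5. All Re(p)<0: No (unstable)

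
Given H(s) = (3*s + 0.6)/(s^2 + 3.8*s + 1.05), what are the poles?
Set denominator = 0: s^2 + 3.8*s + 1.05 = (s + 0.3)(s + 3.5) = 0 → Poles: -0.3, -3.5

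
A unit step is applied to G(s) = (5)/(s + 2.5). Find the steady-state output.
FVT: lim_{t→∞} y(t) = lim_{s→0} s*Y(s) where Y(s) = G(s)/s.
= lim_{s→0} G(s) = G(0) = num(0)/den(0) = 5/2.5 = 2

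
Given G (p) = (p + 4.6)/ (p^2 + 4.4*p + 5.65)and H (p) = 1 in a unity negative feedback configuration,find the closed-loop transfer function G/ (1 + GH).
Closed-loop T = G/(1+GH).
Numerator: G_num * H_den = p + 4.6.
Denominator: G_den * H_den + G_num * H_num = (p^2 + 4.4*p + 5.65) + (p + 4.6) = p^2 + 5.4*p + 10.25.
T(p) = (p + 4.6)/(p^2 + 5.4*p + 10.25)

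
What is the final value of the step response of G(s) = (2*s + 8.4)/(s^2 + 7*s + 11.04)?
FVT: lim_{t→∞} y(t) = lim_{s→0} s*Y(s) where Y(s) = G(s)/s.
= lim_{s→0} G(s) = G(0) = num(0)/den(0) = 8.4/11.04 = 0.7609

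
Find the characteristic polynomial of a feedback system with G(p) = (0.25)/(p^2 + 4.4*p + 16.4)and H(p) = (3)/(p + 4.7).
Characteristic poly = G_den * H_den + G_num * H_num = (p^3 + 9.1*p^2 + 37.08*p + 77.08) + (0.75) = p^3 + 9.1*p^2 + 37.08*p + 77.83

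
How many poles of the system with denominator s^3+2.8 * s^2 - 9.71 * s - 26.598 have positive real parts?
s^3 + 2.8*s^2 - 9.71*s - 26.598 = (s - 3.1)(s + 2.6)(s + 3.3). Poles: -2.6, -3.3, 3.1. RHP poles (Re>0): 1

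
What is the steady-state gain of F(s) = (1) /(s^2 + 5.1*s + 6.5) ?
DC gain = F(0) = num(0)/den(0) = 1/6.5 = 0.1538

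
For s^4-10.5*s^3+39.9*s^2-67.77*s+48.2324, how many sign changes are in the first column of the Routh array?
Routh array:
s^4: [1, 39.9, 48.2324]; s^3: [-10.5, -67.77]; s^2: [33.4457, 48.2324]; s^1: [-52.6278]; s^0: [48.2324]
First column: [1, -10.5, 33.4457, -52.6278, 48.2324]. Sign changes = 4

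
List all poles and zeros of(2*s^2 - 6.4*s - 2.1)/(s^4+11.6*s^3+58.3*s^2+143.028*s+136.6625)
Set denominator = 0: s^4 + 11.6*s^3 + 58.3*s^2 + 143.028*s + 136.6625 = (s + 2.9)(s + 2.9)(s^2 + 5.8*s + 16.25) = 0 → Poles: -2.9, -2.9, -2.9 + 2.8j, -2.9 - 2.8j
Set numerator = 0: 2*s^2 - 6.4*s - 2.1 = 2*(s + 0.3)(s - 3.5) = 0 → Zeros: -0.3, 3.5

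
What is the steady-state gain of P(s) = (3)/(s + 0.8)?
DC gain = P(0) = num(0)/den(0) = 3/0.8 = 3.75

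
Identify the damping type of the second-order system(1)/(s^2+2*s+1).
Standard form: ωn²/(s²+2ζωn·s+ωn²) gives ωn=1, ζ=1.
Critically damped (ζ = 1)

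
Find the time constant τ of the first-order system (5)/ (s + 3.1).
First-order system: τ = -1/pole. Pole = -3.1. τ = -1/(-3.1) = 0.3226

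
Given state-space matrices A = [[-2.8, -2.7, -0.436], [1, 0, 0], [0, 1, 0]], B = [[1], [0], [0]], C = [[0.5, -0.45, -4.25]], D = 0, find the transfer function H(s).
H(s) = C(sI - A)⁻¹B + D.
Characteristic polynomial det(sI - A) = s^3 + 2.8*s^2 + 2.7*s + 0.436.
Numerator from C·adj(sI-A)·B + D·det(sI-A) = 0.5*s^2 - 0.45*s - 4.25.
H(s) = (0.5*s^2 - 0.45*s - 4.25)/(s^3 + 2.8*s^2 + 2.7*s + 0.436)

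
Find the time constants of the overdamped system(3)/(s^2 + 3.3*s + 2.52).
Overdamped: real poles at -1.2, -2.1. τ = -1/pole → τ₁ = 0.8333, τ₂ = 0.4762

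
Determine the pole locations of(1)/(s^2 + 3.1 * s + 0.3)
Set denominator = 0: s^2 + 3.1*s + 0.3 = (s + 3)(s + 0.1) = 0 → Poles: -0.1, -3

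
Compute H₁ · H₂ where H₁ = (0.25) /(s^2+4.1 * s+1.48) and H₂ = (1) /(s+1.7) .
Series: H = H₁ · H₂ = (n₁·n₂)/(d₁·d₂).
Num: n₁·n₂ = 0.25. Den: d₁·d₂ = s^3 + 5.8*s^2 + 8.45*s + 2.516.
H(s) = (0.25)/(s^3 + 5.8*s^2 + 8.45*s + 2.516)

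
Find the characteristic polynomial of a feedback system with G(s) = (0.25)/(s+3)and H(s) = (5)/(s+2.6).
Characteristic poly = G_den * H_den + G_num * H_num = (s^2 + 5.6*s + 7.8) + (1.25) = s^2 + 5.6*s + 9.05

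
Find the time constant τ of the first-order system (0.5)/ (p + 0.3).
First-order system: τ = -1/pole. Pole = -0.3. τ = -1/(-0.3) = 3.333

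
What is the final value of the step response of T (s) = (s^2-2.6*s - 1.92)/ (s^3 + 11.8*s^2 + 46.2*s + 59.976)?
FVT: lim_{t→∞} y(t) = lim_{s→0} s*Y(s) where Y(s) = T(s)/s.
= lim_{s→0} T(s) = T(0) = num(0)/den(0) = -1.92/59.976 = -0.03201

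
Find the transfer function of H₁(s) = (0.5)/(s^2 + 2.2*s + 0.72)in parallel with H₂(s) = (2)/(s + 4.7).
Parallel: H = H₁ + H₂ = (n₁·d₂ + n₂·d₁)/(d₁·d₂).
n₁·d₂ = 0.5*s + 2.35. n₂·d₁ = 2*s^2 + 4.4*s + 1.44. Sum = 2*s^2 + 4.9*s + 3.79. d₁·d₂ = s^3 + 6.9*s^2 + 11.06*s + 3.384.
H(s) = (2*s^2 + 4.9*s + 3.79)/(s^3 + 6.9*s^2 + 11.06*s + 3.384)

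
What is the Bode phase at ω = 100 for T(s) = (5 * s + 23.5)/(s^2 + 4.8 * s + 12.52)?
Substitute s = j*100: T(j100) = 5.29527e-05 - 0.0500601j.
∠T(j100) = atan2(Im, Re) = atan2(-0.0500601, 5.29527e-05) = -89.94°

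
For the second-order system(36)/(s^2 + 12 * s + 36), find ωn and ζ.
Standard form: ωn²/(s²+2ζωn·s+ωn²).
const=36=ωn² → ωn=6, s coeff=12=2ζωn → ζ=1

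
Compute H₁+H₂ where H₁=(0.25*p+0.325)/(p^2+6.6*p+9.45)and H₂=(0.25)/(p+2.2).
Parallel: H = H₁ + H₂ = (n₁·d₂ + n₂·d₁)/(d₁·d₂).
n₁·d₂ = 0.25*p^2 + 0.875*p + 0.715. n₂·d₁ = 0.25*p^2 + 1.65*p + 2.3625. Sum = 0.5*p^2 + 2.525*p + 3.0775. d₁·d₂ = p^3 + 8.8*p^2 + 23.97*p + 20.79.
H(p) = (0.5*p^2 + 2.525*p + 3.0775)/(p^3 + 8.8*p^2 + 23.97*p + 20.79)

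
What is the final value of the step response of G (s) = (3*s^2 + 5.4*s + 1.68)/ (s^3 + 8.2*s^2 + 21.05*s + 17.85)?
FVT: lim_{t→∞} y(t) = lim_{s→0} s*Y(s) where Y(s) = G(s)/s.
= lim_{s→0} G(s) = G(0) = num(0)/den(0) = 1.68/17.85 = 0.09412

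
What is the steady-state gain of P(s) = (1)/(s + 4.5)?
DC gain = P(0) = num(0)/den(0) = 1/4.5 = 0.2222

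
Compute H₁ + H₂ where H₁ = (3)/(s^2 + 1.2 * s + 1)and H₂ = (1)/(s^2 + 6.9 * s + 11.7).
Parallel: H = H₁ + H₂ = (n₁·d₂ + n₂·d₁)/(d₁·d₂).
n₁·d₂ = 3*s^2 + 20.7*s + 35.1. n₂·d₁ = s^2 + 1.2*s + 1. Sum = 4*s^2 + 21.9*s + 36.1. d₁·d₂ = s^4 + 8.1*s^3 + 20.98*s^2 + 20.94*s + 11.7.
H(s) = (4*s^2 + 21.9*s + 36.1)/(s^4 + 8.1*s^3 + 20.98*s^2 + 20.94*s + 11.7)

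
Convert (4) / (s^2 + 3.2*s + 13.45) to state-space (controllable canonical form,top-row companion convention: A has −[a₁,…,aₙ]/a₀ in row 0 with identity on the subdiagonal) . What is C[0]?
Reachable canonical form: C = numerator coefficients (right-aligned, zero-padded to length n).
num = 4, C = [[0, 4]].
C[0] = 0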